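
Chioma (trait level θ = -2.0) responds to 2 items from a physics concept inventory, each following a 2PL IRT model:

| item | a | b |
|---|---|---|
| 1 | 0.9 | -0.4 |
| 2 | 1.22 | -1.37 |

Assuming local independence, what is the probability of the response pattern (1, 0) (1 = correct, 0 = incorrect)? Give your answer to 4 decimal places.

P(θ) = 1 / (1 + exp(−a(θ − b)))
P_1 = 1/(1+e^{1.4400}) = 0.1915
P_2 = 1/(1+e^{0.7686}) = 0.3168
L = P_1 × (1−P_2) = 0.1915 × 0.6832 = 0.13087

0.1309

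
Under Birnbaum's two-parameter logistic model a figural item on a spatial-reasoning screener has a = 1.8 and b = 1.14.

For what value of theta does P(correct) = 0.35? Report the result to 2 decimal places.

P(theta) = 1 / (1 + exp(−a(theta − b)))
logit = ln(0.3500/0.6500) = -0.6190
theta = b + logit/(a) = 1.14 + (-0.6190)/1.8000 = 0.7961

0.80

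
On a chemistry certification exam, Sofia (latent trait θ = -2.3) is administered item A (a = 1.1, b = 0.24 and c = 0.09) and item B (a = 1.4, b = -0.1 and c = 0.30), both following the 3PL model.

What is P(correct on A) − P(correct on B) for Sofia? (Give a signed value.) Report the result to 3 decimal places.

P(θ) = c + (1 − c) · 1 / (1 + exp(−a(θ − b)))
P_A = 0.1425
P_B = 0.3308
P_A − P_B = -0.1883

-0.188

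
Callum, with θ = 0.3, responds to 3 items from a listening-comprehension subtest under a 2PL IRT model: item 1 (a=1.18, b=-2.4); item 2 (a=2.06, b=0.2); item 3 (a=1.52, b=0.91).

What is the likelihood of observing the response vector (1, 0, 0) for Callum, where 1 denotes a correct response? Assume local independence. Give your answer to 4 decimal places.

0.3087

P(θ) = 1 / (1 + exp(−a(θ − b)))
P_1 = 1/(1+e^{-3.1860}) = 0.9603
P_2 = 1/(1+e^{-0.2060}) = 0.5513
P_3 = 1/(1+e^{0.9272}) = 0.2835
L = P_1 × (1−P_2) × (1−P_3) = 0.9603 × 0.4487 × 0.7165 = 0.30872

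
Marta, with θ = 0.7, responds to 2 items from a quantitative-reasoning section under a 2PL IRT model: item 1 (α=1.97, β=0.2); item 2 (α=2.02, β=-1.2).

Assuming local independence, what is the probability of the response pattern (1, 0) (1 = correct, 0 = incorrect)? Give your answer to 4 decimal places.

0.0154

P(θ) = 1 / (1 + exp(−α(θ − β)))
P_1 = 1/(1+e^{-0.9850}) = 0.7281
P_2 = 1/(1+e^{-3.8380}) = 0.9789
L = P_1 × (1−P_2) = 0.7281 × 0.0211 = 0.01535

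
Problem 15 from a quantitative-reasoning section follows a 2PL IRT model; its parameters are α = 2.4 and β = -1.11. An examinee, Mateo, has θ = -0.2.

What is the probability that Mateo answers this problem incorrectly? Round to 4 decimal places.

0.1012

P(θ) = 1 / (1 + exp(−α(θ − β)))
Exponent: 2.4 × (-0.2 − (-1.11)) = 2.1840
1/(1 + e^{-2.1840}) = 0.8988
P(incorrect) = 1 − 0.8988 = 0.1012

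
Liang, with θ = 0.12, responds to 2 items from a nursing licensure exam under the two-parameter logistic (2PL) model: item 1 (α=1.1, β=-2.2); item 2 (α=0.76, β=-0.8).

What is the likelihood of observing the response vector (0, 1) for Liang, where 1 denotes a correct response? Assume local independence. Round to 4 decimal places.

P(θ) = 1 / (1 + exp(−α(θ − β)))
P_1 = 1/(1+e^{-2.5520}) = 0.9277
P_2 = 1/(1+e^{-0.6992}) = 0.6680
L = (1−P_1) × P_2 = 0.0723 × 0.6680 = 0.04829

0.0483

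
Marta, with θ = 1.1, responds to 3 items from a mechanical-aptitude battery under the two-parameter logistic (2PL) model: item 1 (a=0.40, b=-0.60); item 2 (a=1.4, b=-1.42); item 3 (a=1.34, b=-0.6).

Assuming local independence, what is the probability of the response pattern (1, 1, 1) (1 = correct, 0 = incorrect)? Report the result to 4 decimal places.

P(θ) = 1 / (1 + exp(−a(θ − b)))
P_1 = 1/(1+e^{-0.6800}) = 0.6637
P_2 = 1/(1+e^{-3.5280}) = 0.9715
P_3 = 1/(1+e^{-2.2780}) = 0.9070
L = P_1 × P_2 × P_3 = 0.6637 × 0.9715 × 0.9070 = 0.58486

0.5849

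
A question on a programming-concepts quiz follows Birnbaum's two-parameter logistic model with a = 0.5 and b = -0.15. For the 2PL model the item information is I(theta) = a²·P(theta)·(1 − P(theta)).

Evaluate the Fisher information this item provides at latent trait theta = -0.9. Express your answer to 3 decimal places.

P = 1/(1+e^{0.3750}) = 0.4073
P(1−P) = 0.4073 × 0.5927 = 0.2414
I = a² × P(1−P) = 0.5² × 0.2414 = 0.06035

0.060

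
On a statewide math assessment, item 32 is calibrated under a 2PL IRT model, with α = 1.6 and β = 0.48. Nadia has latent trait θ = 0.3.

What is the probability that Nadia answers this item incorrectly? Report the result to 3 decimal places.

P(θ) = 1 / (1 + exp(−α(θ − β)))
Exponent: 1.6 × (0.3 − 0.48) = -0.2880
1/(1 + e^{0.2880}) = 0.4285
P(incorrect) = 1 − 0.4285 = 0.5715

0.572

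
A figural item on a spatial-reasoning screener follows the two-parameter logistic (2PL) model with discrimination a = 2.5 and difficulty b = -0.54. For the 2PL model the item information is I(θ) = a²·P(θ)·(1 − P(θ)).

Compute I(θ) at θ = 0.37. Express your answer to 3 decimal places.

P = 1/(1+e^{-2.2750}) = 0.9068
P(1−P) = 0.9068 × 0.0932 = 0.0845
I = a² × P(1−P) = 2.5² × 0.0845 = 0.52829

0.528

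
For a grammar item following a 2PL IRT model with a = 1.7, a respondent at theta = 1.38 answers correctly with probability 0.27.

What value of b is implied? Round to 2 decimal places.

1.97

P(theta) = 1 / (1 + exp(−a(theta − b)))
logit(0.27) = ln(0.27/0.73) = -0.9946
b = theta − logit/(a) = 1.38 − (-0.9946)/1.7000 = 1.9651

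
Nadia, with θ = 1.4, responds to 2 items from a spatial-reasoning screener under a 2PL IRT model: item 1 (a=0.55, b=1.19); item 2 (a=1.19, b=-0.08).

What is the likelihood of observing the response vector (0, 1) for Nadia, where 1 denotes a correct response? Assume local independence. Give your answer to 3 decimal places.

P(θ) = 1 / (1 + exp(−a(θ − b)))
P_1 = 1/(1+e^{-0.1155}) = 0.5288
P_2 = 1/(1+e^{-1.7612}) = 0.8534
L = (1−P_1) × P_2 = 0.4712 × 0.8534 = 0.40207

0.402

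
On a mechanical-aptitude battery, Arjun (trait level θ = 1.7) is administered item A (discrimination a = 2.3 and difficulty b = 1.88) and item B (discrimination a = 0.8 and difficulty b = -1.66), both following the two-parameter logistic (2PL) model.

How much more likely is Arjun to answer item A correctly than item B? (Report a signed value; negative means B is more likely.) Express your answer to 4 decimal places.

-0.5384

P(θ) = 1 / (1 + exp(−a(θ − b)))
P_A = 0.3980
P_B = 0.9363
P_A − P_B = -0.5384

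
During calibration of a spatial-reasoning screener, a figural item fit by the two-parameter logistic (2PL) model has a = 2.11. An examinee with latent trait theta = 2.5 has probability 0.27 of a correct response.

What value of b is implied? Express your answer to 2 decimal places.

P(theta) = 1 / (1 + exp(−a(theta − b)))
logit(0.27) = ln(0.27/0.73) = -0.9946
b = theta − logit/(a) = 2.5 − (-0.9946)/2.1100 = 2.9714

2.97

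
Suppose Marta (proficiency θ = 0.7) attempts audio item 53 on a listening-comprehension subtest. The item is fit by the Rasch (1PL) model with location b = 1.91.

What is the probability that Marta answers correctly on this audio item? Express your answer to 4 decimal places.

P(θ) = 1 / (1 + exp(−(θ − b)))
Exponent: (0.7 − 1.91) = -1.2100
1/(1 + e^{1.2100}) = 0.2297
P = 0.2297

0.2297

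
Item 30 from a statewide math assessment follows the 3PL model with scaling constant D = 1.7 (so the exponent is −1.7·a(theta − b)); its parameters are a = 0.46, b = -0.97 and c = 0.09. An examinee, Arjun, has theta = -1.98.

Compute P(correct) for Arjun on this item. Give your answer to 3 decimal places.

P(theta) = c + (1 − c) · 1 / (1 + exp(−D·a(theta − b)))
Exponent: 1.7 × 0.46 × (-1.98 − (-0.97)) = -0.7898
1/(1 + e^{0.7898}) = 0.3122
P = 0.09 + 0.91 × 0.3122 = 0.3741

0.374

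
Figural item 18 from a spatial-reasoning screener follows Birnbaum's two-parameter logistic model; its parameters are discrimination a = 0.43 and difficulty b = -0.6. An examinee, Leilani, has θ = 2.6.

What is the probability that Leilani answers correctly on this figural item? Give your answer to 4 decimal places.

P(θ) = 1 / (1 + exp(−a(θ − b)))
Exponent: 0.43 × (2.6 − (-0.6)) = 1.3760
1/(1 + e^{-1.3760}) = 0.7983

0.7983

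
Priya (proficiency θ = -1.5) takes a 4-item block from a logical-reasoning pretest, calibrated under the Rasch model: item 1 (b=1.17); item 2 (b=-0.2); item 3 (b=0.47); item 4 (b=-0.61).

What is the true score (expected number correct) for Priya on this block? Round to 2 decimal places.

0.69

P(θ) = 1 / (1 + exp(−(θ − b)))
P_1 = 1/(1+e^{2.6700}) = 0.0648
P_2 = 1/(1+e^{1.3000}) = 0.2142
P_3 = 1/(1+e^{1.9700}) = 0.1224
P_4 = 1/(1+e^{0.8900}) = 0.2911
E[score] = 0.0648 + 0.2142 + 0.1224 + 0.2911 = 0.6924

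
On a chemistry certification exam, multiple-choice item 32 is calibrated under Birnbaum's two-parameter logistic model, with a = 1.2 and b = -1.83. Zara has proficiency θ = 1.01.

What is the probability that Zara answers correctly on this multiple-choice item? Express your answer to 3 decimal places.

0.968

P(θ) = 1 / (1 + exp(−a(θ − b)))
Exponent: 1.2 × (1.01 − (-1.83)) = 3.4080
1/(1 + e^{-3.4080}) = 0.9680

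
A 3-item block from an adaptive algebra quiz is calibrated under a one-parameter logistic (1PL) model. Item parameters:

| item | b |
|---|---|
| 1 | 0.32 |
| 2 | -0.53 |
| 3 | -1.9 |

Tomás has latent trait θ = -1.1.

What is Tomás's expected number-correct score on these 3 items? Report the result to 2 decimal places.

1.25

P(θ) = 1 / (1 + exp(−(θ − b)))
P_1 = 1/(1+e^{1.4200}) = 0.1947
P_2 = 1/(1+e^{0.5700}) = 0.3612
P_3 = 1/(1+e^{-0.8000}) = 0.6900
E[score] = 0.1947 + 0.3612 + 0.6900 = 1.2459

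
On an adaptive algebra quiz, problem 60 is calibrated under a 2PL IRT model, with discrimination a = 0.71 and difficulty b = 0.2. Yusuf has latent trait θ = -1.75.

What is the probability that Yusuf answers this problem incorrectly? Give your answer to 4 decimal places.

0.7997

P(θ) = 1 / (1 + exp(−a(θ − b)))
Exponent: 0.71 × (-1.75 − 0.2) = -1.3845
1/(1 + e^{1.3845}) = 0.2003
P(incorrect) = 1 − 0.2003 = 0.7997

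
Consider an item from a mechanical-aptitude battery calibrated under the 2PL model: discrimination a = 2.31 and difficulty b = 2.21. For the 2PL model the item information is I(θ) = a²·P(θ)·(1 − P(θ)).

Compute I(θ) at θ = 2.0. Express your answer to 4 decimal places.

1.2585

P = 1/(1+e^{0.4851}) = 0.3810
P(1−P) = 0.3810 × 0.6190 = 0.2359
I = a² × P(1−P) = 2.31² × 0.2359 = 1.25852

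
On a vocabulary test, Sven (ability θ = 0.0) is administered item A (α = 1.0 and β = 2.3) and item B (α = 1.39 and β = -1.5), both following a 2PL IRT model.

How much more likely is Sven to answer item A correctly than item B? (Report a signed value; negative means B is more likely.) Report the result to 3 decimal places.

-0.798

P(θ) = 1 / (1 + exp(−α(θ − β)))
P_A = 0.0911
P_B = 0.8894
P_A − P_B = -0.7983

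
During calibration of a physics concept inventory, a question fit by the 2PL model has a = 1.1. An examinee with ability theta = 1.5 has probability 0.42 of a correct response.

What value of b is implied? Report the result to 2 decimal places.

P(theta) = 1 / (1 + exp(−a(theta − b)))
logit(0.42) = ln(0.42/0.58) = -0.3228
b = theta − logit/(a) = 1.5 − (-0.3228)/1.1000 = 1.7934

1.79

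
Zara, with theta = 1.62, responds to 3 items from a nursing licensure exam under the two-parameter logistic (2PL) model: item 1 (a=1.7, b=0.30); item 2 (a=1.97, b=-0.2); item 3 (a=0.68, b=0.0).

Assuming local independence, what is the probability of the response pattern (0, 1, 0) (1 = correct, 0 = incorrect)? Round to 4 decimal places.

0.0233

P(theta) = 1 / (1 + exp(−a(theta − b)))
P_1 = 1/(1+e^{-2.2440}) = 0.9041
P_2 = 1/(1+e^{-3.5854}) = 0.9730
P_3 = 1/(1+e^{-1.1016}) = 0.7506
L = (1−P_1) × P_2 × (1−P_3) = 0.0959 × 0.9730 × 0.2494 = 0.02327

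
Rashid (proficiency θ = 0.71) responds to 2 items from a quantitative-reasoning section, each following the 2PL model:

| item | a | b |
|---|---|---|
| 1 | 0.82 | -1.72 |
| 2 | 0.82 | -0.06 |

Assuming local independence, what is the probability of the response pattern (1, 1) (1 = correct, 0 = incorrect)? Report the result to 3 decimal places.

P(θ) = 1 / (1 + exp(−a(θ − b)))
P_1 = 1/(1+e^{-1.9926}) = 0.8800
P_2 = 1/(1+e^{-0.6314}) = 0.6528
L = P_1 × P_2 = 0.8800 × 0.6528 = 0.57448

0.574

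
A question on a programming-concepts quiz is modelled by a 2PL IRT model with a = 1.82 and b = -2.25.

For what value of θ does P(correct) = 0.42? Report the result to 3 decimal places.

-2.427

P(θ) = 1 / (1 + exp(−a(θ − b)))
logit = ln(0.4200/0.5800) = -0.3228
θ = b + logit/(a) = -2.25 + (-0.3228)/1.8200 = -2.4273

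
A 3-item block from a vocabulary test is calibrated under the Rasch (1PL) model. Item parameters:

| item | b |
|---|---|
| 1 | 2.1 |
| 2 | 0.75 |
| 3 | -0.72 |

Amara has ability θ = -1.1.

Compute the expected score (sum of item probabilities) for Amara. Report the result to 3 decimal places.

0.581

P(θ) = 1 / (1 + exp(−(θ − b)))
P_1 = 1/(1+e^{3.2000}) = 0.0392
P_2 = 1/(1+e^{1.8500}) = 0.1359
P_3 = 1/(1+e^{0.3800}) = 0.4061
E[score] = 0.0392 + 0.1359 + 0.4061 = 0.5812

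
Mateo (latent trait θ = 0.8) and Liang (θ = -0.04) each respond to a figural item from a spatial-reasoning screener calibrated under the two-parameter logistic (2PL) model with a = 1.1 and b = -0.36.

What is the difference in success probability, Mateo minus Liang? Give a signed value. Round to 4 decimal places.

0.1947

P(θ) = 1 / (1 + exp(−a(θ − b)))
P(Mateo) = 0.7818  [exponent 1.2760]
P(Liang) = 0.5871  [exponent 0.3520]
Difference = 0.7818 − 0.5871 = 0.1947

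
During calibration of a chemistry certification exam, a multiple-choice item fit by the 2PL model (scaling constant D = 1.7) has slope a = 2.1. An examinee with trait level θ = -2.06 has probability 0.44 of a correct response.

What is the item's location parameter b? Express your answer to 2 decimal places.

P(θ) = 1 / (1 + exp(−D·a(θ − b)))
logit(0.44) = ln(0.44/0.56) = -0.2412
b = θ − logit/(1.7·a) = -2.06 − (-0.2412)/3.5700 = -1.9924

-1.99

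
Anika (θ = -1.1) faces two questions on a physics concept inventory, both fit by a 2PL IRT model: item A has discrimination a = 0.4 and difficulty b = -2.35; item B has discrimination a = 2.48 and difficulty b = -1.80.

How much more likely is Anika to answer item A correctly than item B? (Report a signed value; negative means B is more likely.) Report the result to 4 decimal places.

P(θ) = 1 / (1 + exp(−a(θ − b)))
P_A = 0.6225
P_B = 0.8502
P_A − P_B = -0.2277

-0.2277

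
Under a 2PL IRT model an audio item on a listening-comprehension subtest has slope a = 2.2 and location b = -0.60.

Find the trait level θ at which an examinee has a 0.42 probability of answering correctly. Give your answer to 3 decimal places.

-0.747

P(θ) = 1 / (1 + exp(−a(θ − b)))
logit = ln(0.4200/0.5800) = -0.3228
θ = b + logit/(a) = -0.60 + (-0.3228)/2.2000 = -0.7467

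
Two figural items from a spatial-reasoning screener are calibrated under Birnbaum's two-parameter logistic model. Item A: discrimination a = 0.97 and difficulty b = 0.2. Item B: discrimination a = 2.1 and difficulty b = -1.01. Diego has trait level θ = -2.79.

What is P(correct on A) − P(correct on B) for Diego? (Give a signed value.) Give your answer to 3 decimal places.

0.029

P(θ) = 1 / (1 + exp(−a(θ − b)))
P_A = 0.0521
P_B = 0.0232
P_A − P_B = 0.0289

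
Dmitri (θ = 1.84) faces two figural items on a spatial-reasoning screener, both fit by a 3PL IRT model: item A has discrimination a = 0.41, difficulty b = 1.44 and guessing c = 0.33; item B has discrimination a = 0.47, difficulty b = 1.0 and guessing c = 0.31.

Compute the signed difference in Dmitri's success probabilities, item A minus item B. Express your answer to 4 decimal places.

P(θ) = c + (1 − c) · 1 / (1 + exp(−a(θ − b)))
P_A = 0.6924
P_B = 0.7222
P_A − P_B = -0.0298

-0.0298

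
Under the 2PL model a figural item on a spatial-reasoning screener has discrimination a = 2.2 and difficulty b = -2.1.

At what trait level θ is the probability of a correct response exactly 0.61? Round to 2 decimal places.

P(θ) = 1 / (1 + exp(−a(θ − b)))
logit = ln(0.6100/0.3900) = 0.4473
θ = b + logit/(a) = -2.1 + 0.4473/2.2000 = -1.8967

-1.90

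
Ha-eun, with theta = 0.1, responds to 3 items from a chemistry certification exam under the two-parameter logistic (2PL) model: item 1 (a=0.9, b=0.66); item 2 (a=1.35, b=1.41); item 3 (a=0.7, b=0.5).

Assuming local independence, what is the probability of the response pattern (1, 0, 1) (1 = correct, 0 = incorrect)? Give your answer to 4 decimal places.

P(theta) = 1 / (1 + exp(−a(theta − b)))
P_1 = 1/(1+e^{0.5040}) = 0.3766
P_2 = 1/(1+e^{1.7685}) = 0.1457
P_3 = 1/(1+e^{0.2800}) = 0.4305
L = P_1 × (1−P_2) × P_3 = 0.3766 × 0.8543 × 0.4305 = 0.13849

0.1385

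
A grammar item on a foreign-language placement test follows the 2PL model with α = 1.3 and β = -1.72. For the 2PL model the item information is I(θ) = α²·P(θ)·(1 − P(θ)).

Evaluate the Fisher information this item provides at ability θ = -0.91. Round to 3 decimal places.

0.324

P = 1/(1+e^{-1.0530}) = 0.7414
P(1−P) = 0.7414 × 0.2586 = 0.1917
I = α² × P(1−P) = 1.3² × 0.1917 = 0.32406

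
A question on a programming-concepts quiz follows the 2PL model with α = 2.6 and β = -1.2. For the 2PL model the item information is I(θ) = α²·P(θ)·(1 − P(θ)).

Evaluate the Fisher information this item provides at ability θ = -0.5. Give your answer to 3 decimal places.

0.811

P = 1/(1+e^{-1.8200}) = 0.8606
P(1−P) = 0.8606 × 0.1394 = 0.1200
I = α² × P(1−P) = 2.6² × 0.1200 = 0.81115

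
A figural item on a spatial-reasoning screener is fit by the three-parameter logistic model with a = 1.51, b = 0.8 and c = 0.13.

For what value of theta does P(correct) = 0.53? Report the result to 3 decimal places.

P(theta) = c + (1 − c) · 1 / (1 + exp(−a(theta − b)))
Remove guessing floor: (0.53 − 0.13)/(1 − 0.13) = 0.4598
logit = ln(0.4598/0.5402) = -0.1613
theta = b + logit/(a) = 0.8 + (-0.1613)/1.5100 = 0.6932

0.693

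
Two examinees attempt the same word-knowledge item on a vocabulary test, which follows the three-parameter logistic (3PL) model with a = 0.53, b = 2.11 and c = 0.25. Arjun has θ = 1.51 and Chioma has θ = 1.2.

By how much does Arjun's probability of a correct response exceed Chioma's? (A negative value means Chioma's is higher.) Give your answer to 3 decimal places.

P(θ) = c + (1 − c) · 1 / (1 + exp(−a(θ − b)))
P(Arjun) = 0.5659  [exponent -0.3180]
P(Chioma) = 0.5363  [exponent -0.4823]
Difference = 0.5659 − 0.5363 = 0.0296

0.030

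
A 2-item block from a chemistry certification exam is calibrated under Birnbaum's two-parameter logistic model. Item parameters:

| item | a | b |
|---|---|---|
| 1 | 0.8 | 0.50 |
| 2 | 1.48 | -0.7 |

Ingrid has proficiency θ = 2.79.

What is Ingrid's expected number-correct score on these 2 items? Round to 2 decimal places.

P(θ) = 1 / (1 + exp(−a(θ − b)))
P_1 = 1/(1+e^{-1.8320}) = 0.8620
P_2 = 1/(1+e^{-5.1652}) = 0.9943
E[score] = 0.8620 + 0.9943 = 1.8563

1.86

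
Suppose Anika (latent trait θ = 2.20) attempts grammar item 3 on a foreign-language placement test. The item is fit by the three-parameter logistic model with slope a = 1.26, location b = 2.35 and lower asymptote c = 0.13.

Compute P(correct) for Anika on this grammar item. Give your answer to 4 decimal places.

P(θ) = c + (1 − c) · 1 / (1 + exp(−a(θ − b)))
Exponent: 1.26 × (2.20 − 2.35) = -0.1890
1/(1 + e^{0.1890}) = 0.4529
P = 0.13 + 0.87 × 0.4529 = 0.5240

0.5240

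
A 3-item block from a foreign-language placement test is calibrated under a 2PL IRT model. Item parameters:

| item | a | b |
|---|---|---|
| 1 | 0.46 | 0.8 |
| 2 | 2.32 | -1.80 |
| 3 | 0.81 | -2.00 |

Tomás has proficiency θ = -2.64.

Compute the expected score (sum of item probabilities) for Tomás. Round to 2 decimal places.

P(θ) = 1 / (1 + exp(−a(θ − b)))
P_1 = 1/(1+e^{1.5824}) = 0.1705
P_2 = 1/(1+e^{1.9488}) = 0.1247
P_3 = 1/(1+e^{0.5184}) = 0.3732
E[score] = 0.1705 + 0.1247 + 0.3732 = 0.6684

0.67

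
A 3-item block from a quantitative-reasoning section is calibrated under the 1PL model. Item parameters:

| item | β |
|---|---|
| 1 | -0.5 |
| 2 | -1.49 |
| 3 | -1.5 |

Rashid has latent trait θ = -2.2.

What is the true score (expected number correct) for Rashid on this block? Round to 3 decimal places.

0.816

P(θ) = 1 / (1 + exp(−(θ − β)))
P_1 = 1/(1+e^{1.7000}) = 0.1545
P_2 = 1/(1+e^{0.7100}) = 0.3296
P_3 = 1/(1+e^{0.7000}) = 0.3318
E[score] = 0.1545 + 0.3296 + 0.3318 = 0.8159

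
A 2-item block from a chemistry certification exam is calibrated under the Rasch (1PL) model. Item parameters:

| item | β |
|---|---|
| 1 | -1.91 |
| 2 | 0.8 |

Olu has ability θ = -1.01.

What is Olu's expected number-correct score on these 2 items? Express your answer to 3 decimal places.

P(θ) = 1 / (1 + exp(−(θ − β)))
P_1 = 1/(1+e^{-0.9000}) = 0.7109
P_2 = 1/(1+e^{1.8100}) = 0.1406
E[score] = 0.7109 + 0.1406 = 0.8516

0.852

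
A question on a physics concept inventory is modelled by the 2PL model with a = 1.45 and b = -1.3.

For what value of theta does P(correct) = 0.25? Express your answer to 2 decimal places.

-2.06

P(theta) = 1 / (1 + exp(−a(theta − b)))
logit = ln(0.2500/0.7500) = -1.0986
theta = b + logit/(a) = -1.3 + (-1.0986)/1.4500 = -2.0577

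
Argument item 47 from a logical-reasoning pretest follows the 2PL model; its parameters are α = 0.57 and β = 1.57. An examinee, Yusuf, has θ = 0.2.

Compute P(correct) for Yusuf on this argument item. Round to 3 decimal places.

P(θ) = 1 / (1 + exp(−α(θ − β)))
Exponent: 0.57 × (0.2 − 1.57) = -0.7809
1/(1 + e^{0.7809}) = 0.3141

0.314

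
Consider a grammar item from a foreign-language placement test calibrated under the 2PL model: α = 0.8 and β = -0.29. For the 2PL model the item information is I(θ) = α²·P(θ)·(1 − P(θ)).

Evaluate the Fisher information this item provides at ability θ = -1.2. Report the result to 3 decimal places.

0.141

P = 1/(1+e^{0.7280}) = 0.3256
P(1−P) = 0.3256 × 0.6744 = 0.2196
I = α² × P(1−P) = 0.8² × 0.2196 = 0.14054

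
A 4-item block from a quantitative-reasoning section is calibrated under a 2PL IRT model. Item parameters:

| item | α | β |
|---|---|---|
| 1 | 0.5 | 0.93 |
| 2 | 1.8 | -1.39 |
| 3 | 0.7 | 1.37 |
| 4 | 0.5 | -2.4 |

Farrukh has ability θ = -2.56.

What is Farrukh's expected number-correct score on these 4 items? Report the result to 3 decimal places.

P(θ) = 1 / (1 + exp(−α(θ − β)))
P_1 = 1/(1+e^{1.7450}) = 0.1487
P_2 = 1/(1+e^{2.1060}) = 0.1085
P_3 = 1/(1+e^{2.7510}) = 0.0600
P_4 = 1/(1+e^{0.0800}) = 0.4800
E[score] = 0.1487 + 0.1085 + 0.0600 + 0.4800 = 0.7972

0.797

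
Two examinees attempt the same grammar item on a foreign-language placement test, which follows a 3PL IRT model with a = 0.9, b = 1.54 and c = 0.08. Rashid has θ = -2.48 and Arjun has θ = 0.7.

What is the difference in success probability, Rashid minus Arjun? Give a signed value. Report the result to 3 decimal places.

P(θ) = c + (1 − c) · 1 / (1 + exp(−a(θ − b)))
P(Rashid) = 0.1040  [exponent -3.6180]
P(Arjun) = 0.3740  [exponent -0.7560]
Difference = 0.1040 − 0.3740 = -0.2699

-0.270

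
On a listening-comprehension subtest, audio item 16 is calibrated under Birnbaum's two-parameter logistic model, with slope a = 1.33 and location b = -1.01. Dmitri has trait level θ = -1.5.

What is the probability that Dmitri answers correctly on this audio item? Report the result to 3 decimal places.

0.343

P(θ) = 1 / (1 + exp(−a(θ − b)))
Exponent: 1.33 × (-1.5 − (-1.01)) = -0.6517
1/(1 + e^{0.6517}) = 0.3426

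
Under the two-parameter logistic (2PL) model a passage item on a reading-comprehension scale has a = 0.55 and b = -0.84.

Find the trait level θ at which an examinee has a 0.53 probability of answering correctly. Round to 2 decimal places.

-0.62

P(θ) = 1 / (1 + exp(−a(θ − b)))
logit = ln(0.5300/0.4700) = 0.1201
θ = b + logit/(a) = -0.84 + 0.1201/0.5500 = -0.6216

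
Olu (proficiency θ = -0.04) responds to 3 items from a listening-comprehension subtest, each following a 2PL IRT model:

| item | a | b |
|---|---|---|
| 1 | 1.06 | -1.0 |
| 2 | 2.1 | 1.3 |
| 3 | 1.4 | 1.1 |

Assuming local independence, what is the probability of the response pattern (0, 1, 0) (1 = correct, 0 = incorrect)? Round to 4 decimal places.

0.0125

P(θ) = 1 / (1 + exp(−a(θ − b)))
P_1 = 1/(1+e^{-1.0176}) = 0.7345
P_2 = 1/(1+e^{2.8140}) = 0.0566
P_3 = 1/(1+e^{1.5960}) = 0.1685
L = (1−P_1) × P_2 × (1−P_3) = 0.2655 × 0.0566 × 0.8315 = 0.01249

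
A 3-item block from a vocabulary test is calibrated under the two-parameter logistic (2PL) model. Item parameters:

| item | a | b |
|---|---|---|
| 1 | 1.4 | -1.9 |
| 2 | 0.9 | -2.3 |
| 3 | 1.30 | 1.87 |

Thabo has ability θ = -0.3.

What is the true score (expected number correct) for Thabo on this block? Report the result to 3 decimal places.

P(θ) = 1 / (1 + exp(−a(θ − b)))
P_1 = 1/(1+e^{-2.2400}) = 0.9038
P_2 = 1/(1+e^{-1.8000}) = 0.8581
P_3 = 1/(1+e^{2.8210}) = 0.0562
E[score] = 0.9038 + 0.8581 + 0.0562 = 1.8181

1.818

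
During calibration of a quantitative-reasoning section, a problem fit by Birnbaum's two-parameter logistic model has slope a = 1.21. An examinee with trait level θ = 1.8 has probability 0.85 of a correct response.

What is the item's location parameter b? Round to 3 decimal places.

0.366

P(θ) = 1 / (1 + exp(−a(θ − b)))
logit(0.85) = ln(0.85/0.15) = 1.7346
b = θ − logit/(a) = 1.8 − 1.7346/1.2100 = 0.3664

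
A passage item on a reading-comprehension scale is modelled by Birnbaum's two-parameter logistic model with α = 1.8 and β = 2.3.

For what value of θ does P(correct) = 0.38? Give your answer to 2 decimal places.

P(θ) = 1 / (1 + exp(−α(θ − β)))
logit = ln(0.3800/0.6200) = -0.4895
θ = β + logit/(α) = 2.3 + (-0.4895)/1.8000 = 2.0280

2.03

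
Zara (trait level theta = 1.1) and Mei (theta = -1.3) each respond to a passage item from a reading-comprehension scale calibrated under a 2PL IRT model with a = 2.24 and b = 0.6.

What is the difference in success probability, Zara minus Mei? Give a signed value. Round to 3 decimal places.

0.740

P(theta) = 1 / (1 + exp(−a(theta − b)))
P(Zara) = 0.7540  [exponent 1.1200]
P(Mei) = 0.0140  [exponent -4.2560]
Difference = 0.7540 − 0.0140 = 0.7400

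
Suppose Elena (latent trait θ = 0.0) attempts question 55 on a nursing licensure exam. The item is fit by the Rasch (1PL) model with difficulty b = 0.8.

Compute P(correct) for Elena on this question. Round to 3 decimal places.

0.310

P(θ) = 1 / (1 + exp(−(θ − b)))
Exponent: (0.0 − 0.8) = -0.8000
1/(1 + e^{0.8000}) = 0.3100
P = 0.3100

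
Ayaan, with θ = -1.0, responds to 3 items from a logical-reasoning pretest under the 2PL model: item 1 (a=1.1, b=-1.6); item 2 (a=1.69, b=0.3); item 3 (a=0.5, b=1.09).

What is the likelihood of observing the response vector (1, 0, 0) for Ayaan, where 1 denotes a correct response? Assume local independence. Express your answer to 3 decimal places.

P(θ) = 1 / (1 + exp(−a(θ − b)))
P_1 = 1/(1+e^{-0.6600}) = 0.6593
P_2 = 1/(1+e^{2.1970}) = 0.1000
P_3 = 1/(1+e^{1.0450}) = 0.2602
L = P_1 × (1−P_2) × (1−P_3) = 0.6593 × 0.9000 × 0.7398 = 0.43895

0.439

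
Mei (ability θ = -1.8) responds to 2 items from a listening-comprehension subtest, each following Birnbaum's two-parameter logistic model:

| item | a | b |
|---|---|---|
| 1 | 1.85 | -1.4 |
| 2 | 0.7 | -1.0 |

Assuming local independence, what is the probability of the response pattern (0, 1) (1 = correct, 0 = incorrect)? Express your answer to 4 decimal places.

0.2461

P(θ) = 1 / (1 + exp(−a(θ − b)))
P_1 = 1/(1+e^{0.7400}) = 0.3230
P_2 = 1/(1+e^{0.5600}) = 0.3635
L = (1−P_1) × P_2 = 0.6770 × 0.3635 = 0.24612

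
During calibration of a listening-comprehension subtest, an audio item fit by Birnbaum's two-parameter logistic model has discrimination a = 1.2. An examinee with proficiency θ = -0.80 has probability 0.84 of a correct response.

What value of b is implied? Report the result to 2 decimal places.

P(θ) = 1 / (1 + exp(−a(θ − b)))
logit(0.84) = ln(0.84/0.16) = 1.6582
b = θ − logit/(a) = -0.80 − 1.6582/1.2000 = -2.1819

-2.18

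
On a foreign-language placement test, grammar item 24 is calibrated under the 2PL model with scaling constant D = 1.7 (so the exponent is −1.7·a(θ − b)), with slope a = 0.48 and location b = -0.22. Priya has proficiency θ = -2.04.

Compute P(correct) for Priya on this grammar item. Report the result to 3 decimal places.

0.185

P(θ) = 1 / (1 + exp(−D·a(θ − b)))
Exponent: 1.7 × 0.48 × (-2.04 − (-0.22)) = -1.4851
1/(1 + e^{1.4851}) = 0.1847
P = 0.1847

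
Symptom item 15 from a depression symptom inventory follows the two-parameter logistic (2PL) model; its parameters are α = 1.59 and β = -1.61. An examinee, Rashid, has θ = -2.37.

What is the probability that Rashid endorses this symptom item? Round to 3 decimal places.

0.230

P(θ) = 1 / (1 + exp(−α(θ − β)))
Exponent: 1.59 × (-2.37 − (-1.61)) = -1.2084
1/(1 + e^{1.2084}) = 0.2300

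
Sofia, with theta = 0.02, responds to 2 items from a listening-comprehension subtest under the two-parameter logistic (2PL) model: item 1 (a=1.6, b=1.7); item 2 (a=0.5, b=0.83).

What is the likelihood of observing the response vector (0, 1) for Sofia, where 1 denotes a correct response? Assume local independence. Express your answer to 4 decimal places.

0.3746

P(theta) = 1 / (1 + exp(−a(theta − b)))
P_1 = 1/(1+e^{2.6880}) = 0.0637
P_2 = 1/(1+e^{0.4050}) = 0.4001
L = (1−P_1) × P_2 = 0.9363 × 0.4001 = 0.37463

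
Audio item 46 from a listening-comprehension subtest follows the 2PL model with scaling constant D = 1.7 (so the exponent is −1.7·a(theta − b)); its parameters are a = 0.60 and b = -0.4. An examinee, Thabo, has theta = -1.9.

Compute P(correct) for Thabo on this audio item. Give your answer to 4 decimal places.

0.1780

P(theta) = 1 / (1 + exp(−D·a(theta − b)))
Exponent: 1.7 × 0.60 × (-1.9 − (-0.4)) = -1.5300
1/(1 + e^{1.5300}) = 0.1780
P = 0.1780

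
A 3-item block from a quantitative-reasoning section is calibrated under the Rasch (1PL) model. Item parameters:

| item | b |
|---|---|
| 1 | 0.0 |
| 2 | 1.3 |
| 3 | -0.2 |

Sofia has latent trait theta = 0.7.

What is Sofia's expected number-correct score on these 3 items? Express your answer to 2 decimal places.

1.73

P(theta) = 1 / (1 + exp(−(theta − b)))
P_1 = 1/(1+e^{-0.7000}) = 0.6682
P_2 = 1/(1+e^{0.6000}) = 0.3543
P_3 = 1/(1+e^{-0.9000}) = 0.7109
E[score] = 0.6682 + 0.3543 + 0.7109 = 1.7335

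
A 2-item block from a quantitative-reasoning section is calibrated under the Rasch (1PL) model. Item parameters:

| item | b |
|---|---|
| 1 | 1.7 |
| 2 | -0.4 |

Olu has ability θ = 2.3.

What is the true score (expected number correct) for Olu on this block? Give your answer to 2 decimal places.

P(θ) = 1 / (1 + exp(−(θ − b)))
P_1 = 1/(1+e^{-0.6000}) = 0.6457
P_2 = 1/(1+e^{-2.7000}) = 0.9370
E[score] = 0.6457 + 0.9370 = 1.5827

1.58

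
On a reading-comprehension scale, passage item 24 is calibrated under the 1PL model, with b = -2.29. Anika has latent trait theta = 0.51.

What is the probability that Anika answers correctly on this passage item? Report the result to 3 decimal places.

0.943

P(theta) = 1 / (1 + exp(−(theta − b)))
Exponent: (0.51 − (-2.29)) = 2.8000
1/(1 + e^{-2.8000}) = 0.9427
P = 0.9427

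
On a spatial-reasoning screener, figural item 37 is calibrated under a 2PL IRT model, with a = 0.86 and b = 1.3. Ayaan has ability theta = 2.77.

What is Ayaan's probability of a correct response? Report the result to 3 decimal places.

0.780

P(theta) = 1 / (1 + exp(−a(theta − b)))
Exponent: 0.86 × (2.77 − 1.3) = 1.2642
1/(1 + e^{-1.2642}) = 0.7797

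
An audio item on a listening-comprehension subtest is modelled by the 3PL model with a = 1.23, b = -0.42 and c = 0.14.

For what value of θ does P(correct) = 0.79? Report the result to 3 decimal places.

0.499

P(θ) = c + (1 − c) · 1 / (1 + exp(−a(θ − b)))
Remove guessing floor: (0.79 − 0.14)/(1 − 0.14) = 0.7558
logit = ln(0.7558/0.2442) = 1.1299
θ = b + logit/(a) = -0.42 + 1.1299/1.2300 = 0.4986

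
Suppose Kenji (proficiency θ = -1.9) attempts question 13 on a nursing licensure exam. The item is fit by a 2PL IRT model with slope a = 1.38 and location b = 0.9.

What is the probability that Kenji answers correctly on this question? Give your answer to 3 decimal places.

0.021

P(θ) = 1 / (1 + exp(−a(θ − b)))
Exponent: 1.38 × (-1.9 − 0.9) = -3.8640
1/(1 + e^{3.8640}) = 0.0206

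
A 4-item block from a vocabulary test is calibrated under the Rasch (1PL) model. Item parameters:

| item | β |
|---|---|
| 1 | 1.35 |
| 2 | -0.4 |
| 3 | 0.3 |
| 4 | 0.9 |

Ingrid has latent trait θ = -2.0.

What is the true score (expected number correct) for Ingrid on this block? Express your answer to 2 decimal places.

0.35

P(θ) = 1 / (1 + exp(−(θ − β)))
P_1 = 1/(1+e^{3.3500}) = 0.0339
P_2 = 1/(1+e^{1.6000}) = 0.1680
P_3 = 1/(1+e^{2.3000}) = 0.0911
P_4 = 1/(1+e^{2.9000}) = 0.0522
E[score] = 0.0339 + 0.1680 + 0.0911 + 0.0522 = 0.3452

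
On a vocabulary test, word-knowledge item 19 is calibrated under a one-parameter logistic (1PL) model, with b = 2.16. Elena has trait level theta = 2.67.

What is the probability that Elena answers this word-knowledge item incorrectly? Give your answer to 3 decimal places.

P(theta) = 1 / (1 + exp(−(theta − b)))
Exponent: (2.67 − 2.16) = 0.5100
1/(1 + e^{-0.5100}) = 0.6248
P = 0.6248
P(incorrect) = 1 − 0.6248 = 0.3752

0.375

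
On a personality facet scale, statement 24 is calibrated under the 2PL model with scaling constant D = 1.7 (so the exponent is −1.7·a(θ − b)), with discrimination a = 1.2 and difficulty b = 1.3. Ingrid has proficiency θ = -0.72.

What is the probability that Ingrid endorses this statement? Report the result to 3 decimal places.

P(θ) = 1 / (1 + exp(−D·a(θ − b)))
Exponent: 1.7 × 1.2 × (-0.72 − 1.3) = -4.1208
1/(1 + e^{4.1208}) = 0.0160
P = 0.0160

0.016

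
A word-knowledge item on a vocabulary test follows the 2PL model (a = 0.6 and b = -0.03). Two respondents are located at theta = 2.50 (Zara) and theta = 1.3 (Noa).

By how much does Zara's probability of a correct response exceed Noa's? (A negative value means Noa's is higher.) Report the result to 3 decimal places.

0.131

P(theta) = 1 / (1 + exp(−a(theta − b)))
P(Zara) = 0.8202  [exponent 1.5180]
P(Noa) = 0.6895  [exponent 0.7980]
Difference = 0.8202 − 0.6895 = 0.1307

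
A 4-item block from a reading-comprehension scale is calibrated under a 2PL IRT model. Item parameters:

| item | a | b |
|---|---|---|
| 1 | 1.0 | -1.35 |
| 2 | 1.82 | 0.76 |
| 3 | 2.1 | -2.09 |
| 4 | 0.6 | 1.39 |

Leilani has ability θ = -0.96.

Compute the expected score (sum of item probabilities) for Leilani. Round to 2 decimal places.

1.75

P(θ) = 1 / (1 + exp(−a(θ − b)))
P_1 = 1/(1+e^{-0.3900}) = 0.5963
P_2 = 1/(1+e^{3.1304}) = 0.0419
P_3 = 1/(1+e^{-2.3730}) = 0.9147
P_4 = 1/(1+e^{1.4100}) = 0.1962
E[score] = 0.5963 + 0.0419 + 0.9147 + 0.1962 = 1.7491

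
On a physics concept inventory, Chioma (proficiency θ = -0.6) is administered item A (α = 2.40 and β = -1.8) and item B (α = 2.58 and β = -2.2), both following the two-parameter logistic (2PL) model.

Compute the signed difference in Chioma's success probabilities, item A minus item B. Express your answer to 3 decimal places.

P(θ) = 1 / (1 + exp(−α(θ − β)))
P_A = 0.9468
P_B = 0.9841
P_A − P_B = -0.0373

-0.037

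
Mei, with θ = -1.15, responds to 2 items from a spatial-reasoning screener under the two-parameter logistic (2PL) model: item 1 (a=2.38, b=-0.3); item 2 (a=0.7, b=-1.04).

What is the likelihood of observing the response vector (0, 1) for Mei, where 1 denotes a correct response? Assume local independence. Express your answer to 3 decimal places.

0.425

P(θ) = 1 / (1 + exp(−a(θ − b)))
P_1 = 1/(1+e^{2.0230}) = 0.1168
P_2 = 1/(1+e^{0.0770}) = 0.4808
L = (1−P_1) × P_2 = 0.8832 × 0.4808 = 0.42460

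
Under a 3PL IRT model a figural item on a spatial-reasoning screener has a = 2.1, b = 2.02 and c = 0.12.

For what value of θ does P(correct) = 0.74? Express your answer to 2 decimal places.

2.43

P(θ) = c + (1 − c) · 1 / (1 + exp(−a(θ − b)))
Remove guessing floor: (0.74 − 0.12)/(1 − 0.12) = 0.7045
logit = ln(0.7045/0.2955) = 0.8690
θ = b + logit/(a) = 2.02 + 0.8690/2.1000 = 2.4338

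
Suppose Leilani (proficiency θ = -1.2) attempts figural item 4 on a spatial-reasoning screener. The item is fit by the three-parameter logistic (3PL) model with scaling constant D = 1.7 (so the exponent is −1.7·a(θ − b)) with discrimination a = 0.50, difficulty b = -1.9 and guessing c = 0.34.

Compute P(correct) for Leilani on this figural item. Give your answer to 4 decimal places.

P(θ) = c + (1 − c) · 1 / (1 + exp(−D·a(θ − b)))
Exponent: 1.7 × 0.50 × (-1.2 − (-1.9)) = 0.5950
1/(1 + e^{-0.5950}) = 0.6445
P = 0.34 + 0.66 × 0.6445 = 0.7654

0.7654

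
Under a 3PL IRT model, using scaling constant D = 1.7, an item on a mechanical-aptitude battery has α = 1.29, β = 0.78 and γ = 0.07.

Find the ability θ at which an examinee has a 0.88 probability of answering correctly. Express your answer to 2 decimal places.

P(θ) = γ + (1 − γ) · 1 / (1 + exp(−D·α(θ − β)))
Remove guessing floor: (0.88 − 0.07)/(1 − 0.07) = 0.8710
logit = ln(0.8710/0.1290) = 1.9095
θ = β + logit/(1.7·α) = 0.78 + 1.9095/2.1930 = 1.6507

1.65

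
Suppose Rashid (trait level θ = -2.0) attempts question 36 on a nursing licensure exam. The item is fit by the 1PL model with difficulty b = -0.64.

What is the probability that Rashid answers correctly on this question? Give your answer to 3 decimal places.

P(θ) = 1 / (1 + exp(−(θ − b)))
Exponent: (-2.0 − (-0.64)) = -1.3600
1/(1 + e^{1.3600}) = 0.2042
P = 0.2042

0.204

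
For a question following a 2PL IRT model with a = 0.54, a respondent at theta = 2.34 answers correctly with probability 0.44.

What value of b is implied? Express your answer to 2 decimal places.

P(theta) = 1 / (1 + exp(−a(theta − b)))
logit(0.44) = ln(0.44/0.56) = -0.2412
b = theta − logit/(a) = 2.34 − (-0.2412)/0.5400 = 2.7866

2.79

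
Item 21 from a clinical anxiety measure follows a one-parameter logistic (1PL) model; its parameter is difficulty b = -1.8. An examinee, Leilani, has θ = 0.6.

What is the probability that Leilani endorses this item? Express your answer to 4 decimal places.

0.9168

P(θ) = 1 / (1 + exp(−(θ − b)))
Exponent: (0.6 − (-1.8)) = 2.4000
1/(1 + e^{-2.4000}) = 0.9168
P = 0.9168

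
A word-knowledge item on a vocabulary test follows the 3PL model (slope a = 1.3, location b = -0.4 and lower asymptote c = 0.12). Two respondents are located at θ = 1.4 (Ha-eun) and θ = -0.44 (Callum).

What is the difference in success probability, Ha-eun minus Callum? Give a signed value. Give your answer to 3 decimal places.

0.374

P(θ) = c + (1 − c) · 1 / (1 + exp(−a(θ − b)))
P(Ha-eun) = 0.9227  [exponent 2.3400]
P(Callum) = 0.5486  [exponent -0.0520]
Difference = 0.9227 − 0.5486 = 0.3741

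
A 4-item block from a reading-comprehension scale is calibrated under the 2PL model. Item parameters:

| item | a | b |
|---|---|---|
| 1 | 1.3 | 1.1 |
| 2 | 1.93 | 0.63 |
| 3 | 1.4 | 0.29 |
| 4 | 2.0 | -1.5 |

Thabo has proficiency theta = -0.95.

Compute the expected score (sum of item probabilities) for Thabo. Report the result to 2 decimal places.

1.01

P(theta) = 1 / (1 + exp(−a(theta − b)))
P_1 = 1/(1+e^{2.6650}) = 0.0651
P_2 = 1/(1+e^{3.0494}) = 0.0452
P_3 = 1/(1+e^{1.7360}) = 0.1498
P_4 = 1/(1+e^{-1.1000}) = 0.7503
E[score] = 0.0651 + 0.0452 + 0.1498 + 0.7503 = 1.0104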